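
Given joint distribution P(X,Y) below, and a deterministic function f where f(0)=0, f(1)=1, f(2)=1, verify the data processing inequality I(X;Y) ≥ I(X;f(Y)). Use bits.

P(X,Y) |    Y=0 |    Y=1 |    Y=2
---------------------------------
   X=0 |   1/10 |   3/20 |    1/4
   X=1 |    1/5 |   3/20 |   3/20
I(X;Y) = 0.0427, I(X;f(Y)) = 0.0349, inequality holds: 0.0427 ≥ 0.0349

Data Processing Inequality: For any Markov chain X → Y → Z, we have I(X;Y) ≥ I(X;Z).

Here Z = f(Y) is a deterministic function of Y, forming X → Y → Z.

Original I(X;Y) = 0.0427 bits

After applying f:
P(X,Z) where Z=f(Y):
- P(X,Z=0) = P(X,Y=0)
- P(X,Z=1) = P(X,Y=1) + P(X,Y=2)

I(X;Z) = I(X;f(Y)) = 0.0349 bits

Verification: 0.0427 ≥ 0.0349 ✓

Information cannot be created by processing; the function f can only lose information about X.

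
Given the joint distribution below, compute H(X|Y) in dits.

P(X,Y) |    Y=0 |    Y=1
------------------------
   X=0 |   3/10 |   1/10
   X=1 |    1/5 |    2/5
0.2548 dits

Using the chain rule: H(X|Y) = H(X,Y) - H(Y)

First, compute H(X,Y) = 0.5558 dits

Marginal P(Y) = (1/2, 1/2)
H(Y) = 0.3010 dits

H(X|Y) = H(X,Y) - H(Y) = 0.5558 - 0.3010 = 0.2548 dits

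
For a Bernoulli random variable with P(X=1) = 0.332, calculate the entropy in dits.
0.2760 dits

The binary entropy function is:
H(p) = -p log(p) - (1-p) log(1-p)

H(0.332) = -0.332 × log_10(0.332) - 0.668 × log_10(0.668)
H(0.332) = 0.2760 dits

Note: Binary entropy is maximized at p=0.5 (H=1 bit) and minimized at p=0 or p=1 (H=0).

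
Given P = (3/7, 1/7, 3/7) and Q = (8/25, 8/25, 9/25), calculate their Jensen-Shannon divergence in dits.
0.0099 dits

Jensen-Shannon divergence is:
JSD(P||Q) = 0.5 × D_KL(P||M) + 0.5 × D_KL(Q||M)
where M = 0.5 × (P + Q) is the mixture distribution.

M = 0.5 × (3/7, 1/7, 3/7) + 0.5 × (8/25, 8/25, 9/25) = (0.374286, 0.231429, 0.394286)

D_KL(P||M) = 0.0108 dits
D_KL(Q||M) = 0.0090 dits

JSD(P||Q) = 0.5 × 0.0108 + 0.5 × 0.0090 = 0.0099 dits

Unlike KL divergence, JSD is symmetric and bounded: 0 ≤ JSD ≤ log(2).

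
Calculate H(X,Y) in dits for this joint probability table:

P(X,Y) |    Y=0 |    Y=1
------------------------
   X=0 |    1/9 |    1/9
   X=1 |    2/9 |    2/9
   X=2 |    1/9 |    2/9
0.7536 dits

Joint entropy is H(X,Y) = -Σ_{x,y} p(x,y) log p(x,y).

Summing over all non-zero entries:
H(X,Y) = -[1/9·log_10(1/9) + 1/9·log_10(1/9) + 2/9·log_10(2/9) + 2/9·log_10(2/9) + 1/9·log_10(1/9) + 2/9·log_10(2/9)]
H(X,Y) = 0.7536 dits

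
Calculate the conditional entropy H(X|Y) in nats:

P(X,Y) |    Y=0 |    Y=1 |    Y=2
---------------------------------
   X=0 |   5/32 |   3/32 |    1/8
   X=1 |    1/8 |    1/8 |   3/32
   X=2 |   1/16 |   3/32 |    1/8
1.0712 nats

Using the chain rule: H(X|Y) = H(X,Y) - H(Y)

First, compute H(X,Y) = 2.1688 nats

Marginal P(Y) = (11/32, 5/16, 11/32)
H(Y) = 1.0976 nats

H(X|Y) = H(X,Y) - H(Y) = 2.1688 - 1.0976 = 1.0712 nats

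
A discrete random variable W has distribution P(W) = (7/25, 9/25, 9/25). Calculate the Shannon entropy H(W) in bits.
1.5755 bits

Shannon entropy is H(X) = -Σ p(x) log p(x).

For P = (7/25, 9/25, 9/25):
H = -7/25 × log_2(7/25) -9/25 × log_2(9/25) -9/25 × log_2(9/25)
H = 1.5755 bits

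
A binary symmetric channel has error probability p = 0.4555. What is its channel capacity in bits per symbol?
0.0057 bits

For a binary symmetric channel (BSC) with error probability p:
Capacity C = 1 - H(p) bits per symbol

where H(p) = -p log₂(p) - (1-p) log₂(1-p) is the binary entropy function.

H(0.4555) = 0.9943 bits
C = 1 - 0.9943 = 0.0057 bits per symbol

This means we can reliably transmit up to 0.0057 bits of information per channel use.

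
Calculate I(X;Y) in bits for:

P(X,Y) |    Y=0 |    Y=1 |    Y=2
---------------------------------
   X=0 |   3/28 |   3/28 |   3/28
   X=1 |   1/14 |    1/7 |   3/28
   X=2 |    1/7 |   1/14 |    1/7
0.0382 bits

Mutual information: I(X;Y) = H(X) + H(Y) - H(X,Y)

Marginals:
P(X) = (9/28, 9/28, 5/14), H(X) = 1.5831 bits
P(Y) = (9/28, 9/28, 5/14), H(Y) = 1.5831 bits

Joint entropy: H(X,Y) = 3.1281 bits

I(X;Y) = 1.5831 + 1.5831 - 3.1281 = 0.0382 bits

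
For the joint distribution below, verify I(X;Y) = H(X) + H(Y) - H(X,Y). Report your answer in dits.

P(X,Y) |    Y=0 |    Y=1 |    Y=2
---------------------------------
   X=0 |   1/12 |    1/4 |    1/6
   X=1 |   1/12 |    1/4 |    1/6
I(X;Y) = 0.0000 dits

Mutual information has multiple equivalent forms:
- I(X;Y) = H(X) - H(X|Y)
- I(X;Y) = H(Y) - H(Y|X)
- I(X;Y) = H(X) + H(Y) - H(X,Y)

Computing all quantities:
H(X) = 0.3010, H(Y) = 0.4392, H(X,Y) = 0.7403
H(X|Y) = 0.3010, H(Y|X) = 0.4392

Verification:
H(X) - H(X|Y) = 0.3010 - 0.3010 = 0.0000
H(Y) - H(Y|X) = 0.4392 - 0.4392 = 0.0000
H(X) + H(Y) - H(X,Y) = 0.3010 + 0.4392 - 0.7403 = 0.0000

All forms give I(X;Y) = 0.0000 dits. ✓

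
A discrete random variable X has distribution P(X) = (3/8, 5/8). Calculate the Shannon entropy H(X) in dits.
0.2873 dits

Shannon entropy is H(X) = -Σ p(x) log p(x).

For P = (3/8, 5/8):
H = -3/8 × log_10(3/8) -5/8 × log_10(5/8)
H = 0.2873 dits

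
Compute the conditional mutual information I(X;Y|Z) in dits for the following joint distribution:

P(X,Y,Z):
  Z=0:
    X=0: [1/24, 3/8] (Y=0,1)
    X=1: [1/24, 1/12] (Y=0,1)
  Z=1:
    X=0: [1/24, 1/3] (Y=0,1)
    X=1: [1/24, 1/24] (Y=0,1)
0.0201 dits

Conditional mutual information: I(X;Y|Z) = H(X|Z) + H(Y|Z) - H(X,Y|Z)

H(Z) = 0.2995
H(X,Z) = 0.5210 → H(X|Z) = 0.2215
H(Y,Z) = 0.4949 → H(Y|Z) = 0.1954
H(X,Y,Z) = 0.6963 → H(X,Y|Z) = 0.3967

I(X;Y|Z) = 0.2215 + 0.1954 - 0.3967 = 0.0201 dits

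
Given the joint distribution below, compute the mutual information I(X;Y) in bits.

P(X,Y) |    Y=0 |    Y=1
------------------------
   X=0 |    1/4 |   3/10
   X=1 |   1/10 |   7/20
0.0435 bits

Mutual information: I(X;Y) = H(X) + H(Y) - H(X,Y)

Marginals:
P(X) = (11/20, 9/20), H(X) = 0.9928 bits
P(Y) = (7/20, 13/20), H(Y) = 0.9341 bits

Joint entropy: H(X,Y) = 1.8834 bits

I(X;Y) = 0.9928 + 0.9341 - 1.8834 = 0.0435 bits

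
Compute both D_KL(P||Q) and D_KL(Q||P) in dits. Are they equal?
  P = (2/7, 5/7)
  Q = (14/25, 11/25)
D_KL(P||Q) = 0.0668, D_KL(Q||P) = 0.0711

KL divergence is not symmetric: D_KL(P||Q) ≠ D_KL(Q||P) in general.

D_KL(P||Q) = 0.0668 dits
D_KL(Q||P) = 0.0711 dits

No, they are not equal!

This asymmetry is why KL divergence is not a true distance metric.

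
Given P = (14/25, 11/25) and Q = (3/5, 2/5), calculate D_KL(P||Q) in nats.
0.0033 nats

KL divergence: D_KL(P||Q) = Σ p(x) log(p(x)/q(x))

Computing term by term:
  x=0: 14/25 × log_e[(14/25)/(3/5)] = 14/25 × -0.0690 = -0.0386
  x=1: 11/25 × log_e[(11/25)/(2/5)] = 11/25 × 0.0953 = 0.0419

D_KL(P||Q) = 0.0033 nats

Note: KL divergence is always non-negative and equals 0 iff P = Q.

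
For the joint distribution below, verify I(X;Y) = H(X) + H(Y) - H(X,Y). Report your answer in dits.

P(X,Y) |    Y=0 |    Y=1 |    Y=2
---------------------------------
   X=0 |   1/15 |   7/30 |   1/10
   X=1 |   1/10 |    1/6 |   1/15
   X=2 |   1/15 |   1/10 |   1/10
I(X;Y) = 0.0100 dits

Mutual information has multiple equivalent forms:
- I(X;Y) = H(X) - H(X|Y)
- I(X;Y) = H(Y) - H(Y|X)
- I(X;Y) = H(X) + H(Y) - H(X,Y)

Computing all quantities:
H(X) = 0.4713, H(Y) = 0.4511, H(X,Y) = 0.9124
H(X|Y) = 0.4613, H(Y|X) = 0.4411

Verification:
H(X) - H(X|Y) = 0.4713 - 0.4613 = 0.0100
H(Y) - H(Y|X) = 0.4511 - 0.4411 = 0.0100
H(X) + H(Y) - H(X,Y) = 0.4713 + 0.4511 - 0.9124 = 0.0100

All forms give I(X;Y) = 0.0100 dits. ✓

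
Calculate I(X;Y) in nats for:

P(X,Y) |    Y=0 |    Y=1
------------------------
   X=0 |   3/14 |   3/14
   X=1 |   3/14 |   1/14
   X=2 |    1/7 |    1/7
0.0271 nats

Mutual information: I(X;Y) = H(X) + H(Y) - H(X,Y)

Marginals:
P(X) = (3/7, 2/7, 2/7), H(X) = 1.0790 nats
P(Y) = (4/7, 3/7), H(Y) = 0.6829 nats

Joint entropy: H(X,Y) = 1.7348 nats

I(X;Y) = 1.0790 + 0.6829 - 1.7348 = 0.0271 nats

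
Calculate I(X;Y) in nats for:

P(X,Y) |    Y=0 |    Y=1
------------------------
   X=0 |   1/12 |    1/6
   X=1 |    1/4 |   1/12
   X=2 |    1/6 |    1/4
0.0662 nats

Mutual information: I(X;Y) = H(X) + H(Y) - H(X,Y)

Marginals:
P(X) = (1/4, 1/3, 5/12), H(X) = 1.0776 nats
P(Y) = (1/2, 1/2), H(Y) = 0.6931 nats

Joint entropy: H(X,Y) = 1.7046 nats

I(X;Y) = 1.0776 + 0.6931 - 1.7046 = 0.0662 nats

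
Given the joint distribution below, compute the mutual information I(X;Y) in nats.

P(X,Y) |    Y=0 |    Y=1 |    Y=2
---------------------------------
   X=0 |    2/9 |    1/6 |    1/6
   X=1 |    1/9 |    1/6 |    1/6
0.0127 nats

Mutual information: I(X;Y) = H(X) + H(Y) - H(X,Y)

Marginals:
P(X) = (5/9, 4/9), H(X) = 0.6870 nats
P(Y) = (1/3, 1/3, 1/3), H(Y) = 1.0986 nats

Joint entropy: H(X,Y) = 1.7729 nats

I(X;Y) = 0.6870 + 1.0986 - 1.7729 = 0.0127 nats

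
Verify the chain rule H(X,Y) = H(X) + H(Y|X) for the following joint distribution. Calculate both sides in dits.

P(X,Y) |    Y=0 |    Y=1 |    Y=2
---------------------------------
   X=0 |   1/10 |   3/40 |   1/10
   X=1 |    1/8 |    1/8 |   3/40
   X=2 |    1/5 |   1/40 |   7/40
H(X,Y) = 0.9068, H(X) = 0.4720, H(Y|X) = 0.4348 (all in dits)

Chain rule: H(X,Y) = H(X) + H(Y|X)

Left side — joint entropy directly:
H(X,Y) = -Σ p(x,y) log p(x,y) = 0.9068 dits

Right side — compute H(Y|X) from the conditional distributions:
P(X) = (11/40, 13/40, 2/5), so H(X) = 0.4720 dits
H(Y|X) = Σ_x P(X=x) · H(Y|X=x):
  P(Y|X=0) = (4/11, 3/11, 4/11), H(Y|X=0) = 0.4734, weight P(X=0) = 11/40
  P(Y|X=1) = (5/13, 5/13, 3/13), H(Y|X=1) = 0.4662, weight P(X=1) = 13/40
  P(Y|X=2) = (1/2, 1/16, 7/16), H(Y|X=2) = 0.3828, weight P(X=2) = 2/5
H(Y|X) = 0.4348 dits

H(X) + H(Y|X) = 0.4720 + 0.4348 = 0.9068 dits

Both sides equal 0.9068 dits. ✓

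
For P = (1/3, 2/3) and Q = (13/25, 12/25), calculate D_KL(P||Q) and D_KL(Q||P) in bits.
D_KL(P||Q) = 0.1021, D_KL(Q||P) = 0.1061

KL divergence is not symmetric: D_KL(P||Q) ≠ D_KL(Q||P) in general.

D_KL(P||Q) = 0.1021 bits
D_KL(Q||P) = 0.1061 bits

No, they are not equal!

This asymmetry is why KL divergence is not a true distance metric.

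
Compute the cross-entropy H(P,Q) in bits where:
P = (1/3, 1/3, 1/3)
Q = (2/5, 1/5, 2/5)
1.6553 bits

Cross-entropy: H(P,Q) = -Σ p(x) log q(x)

Alternatively: H(P,Q) = H(P) + D_KL(P||Q)
H(P) = 1.5850 bits
D_KL(P||Q) = 0.0703 bits

H(P,Q) = 1.5850 + 0.0703 = 1.6553 bits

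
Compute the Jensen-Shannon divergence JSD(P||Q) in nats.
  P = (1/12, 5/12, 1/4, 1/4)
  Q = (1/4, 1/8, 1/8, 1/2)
0.0951 nats

Jensen-Shannon divergence is:
JSD(P||Q) = 0.5 × D_KL(P||M) + 0.5 × D_KL(Q||M)
where M = 0.5 × (P + Q) is the mixture distribution.

M = 0.5 × (1/12, 5/12, 1/4, 1/4) + 0.5 × (1/4, 1/8, 1/8, 1/2) = (1/6, 0.270833, 3/16, 3/8)

D_KL(P||M) = 0.0923 nats
D_KL(Q||M) = 0.0979 nats

JSD(P||Q) = 0.5 × 0.0923 + 0.5 × 0.0979 = 0.0951 nats

Unlike KL divergence, JSD is symmetric and bounded: 0 ≤ JSD ≤ log(2).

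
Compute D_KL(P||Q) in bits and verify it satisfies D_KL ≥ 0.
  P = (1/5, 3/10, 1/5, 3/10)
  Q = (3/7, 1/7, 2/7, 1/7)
0.3194 bits

KL divergence satisfies the Gibbs inequality: D_KL(P||Q) ≥ 0 for all distributions P, Q.

D_KL(P||Q) = Σ p(x) log(p(x)/q(x))
Term by term:
  x=0: 1/5 × log_2[(1/5)/(3/7)] = -0.2199
  x=1: 3/10 × log_2[(3/10)/(1/7)] = 0.3211
  x=2: 1/5 × log_2[(1/5)/(2/7)] = -0.1029
  x=3: 3/10 × log_2[(3/10)/(1/7)] = 0.3211
D_KL(P||Q) = 0.3194 bits

D_KL(P||Q) = 0.3194 ≥ 0 ✓

This non-negativity is a fundamental property: relative entropy cannot be negative because it measures how different Q is from P.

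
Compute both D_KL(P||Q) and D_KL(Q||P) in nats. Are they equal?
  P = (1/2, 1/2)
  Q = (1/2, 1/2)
D_KL(P||Q) = 0.0000, D_KL(Q||P) = 0.0000

KL divergence is not symmetric: D_KL(P||Q) ≠ D_KL(Q||P) in general.

D_KL(P||Q) = 0.0000 nats
D_KL(Q||P) = 0.0000 nats

In this case they happen to be equal (to 4 decimal places).

This asymmetry is why KL divergence is not a true distance metric.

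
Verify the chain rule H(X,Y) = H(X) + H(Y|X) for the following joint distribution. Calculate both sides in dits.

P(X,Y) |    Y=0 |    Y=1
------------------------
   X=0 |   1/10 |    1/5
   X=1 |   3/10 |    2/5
H(X,Y) = 0.5558, H(X) = 0.2653, H(Y|X) = 0.2905 (all in dits)

Chain rule: H(X,Y) = H(X) + H(Y|X)

Left side — joint entropy directly:
H(X,Y) = -Σ p(x,y) log p(x,y) = 0.5558 dits

Right side — compute H(Y|X) from the conditional distributions:
P(X) = (3/10, 7/10), so H(X) = 0.2653 dits
H(Y|X) = Σ_x P(X=x) · H(Y|X=x):
  P(Y|X=0) = (1/3, 2/3), H(Y|X=0) = 0.2764, weight P(X=0) = 3/10
  P(Y|X=1) = (3/7, 4/7), H(Y|X=1) = 0.2966, weight P(X=1) = 7/10
H(Y|X) = 0.2905 dits

H(X) + H(Y|X) = 0.2653 + 0.2905 = 0.5558 dits

Both sides equal 0.5558 dits. ✓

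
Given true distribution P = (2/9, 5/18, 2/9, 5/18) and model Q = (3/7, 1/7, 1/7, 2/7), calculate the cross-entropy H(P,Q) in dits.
0.6555 dits

Cross-entropy: H(P,Q) = -Σ p(x) log q(x)

Alternatively: H(P,Q) = H(P) + D_KL(P||Q)
H(P) = 0.5994 dits
D_KL(P||Q) = 0.0561 dits

H(P,Q) = 0.5994 + 0.0561 = 0.6555 dits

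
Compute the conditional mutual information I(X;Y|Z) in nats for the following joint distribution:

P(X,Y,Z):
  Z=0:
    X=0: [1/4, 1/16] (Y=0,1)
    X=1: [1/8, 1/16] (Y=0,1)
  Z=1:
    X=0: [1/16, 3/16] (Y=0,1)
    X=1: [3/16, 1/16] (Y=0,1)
0.0709 nats

Conditional mutual information: I(X;Y|Z) = H(X|Z) + H(Y|Z) - H(X,Y|Z)

H(Z) = 0.6931
H(X,Z) = 1.3705 → H(X|Z) = 0.6774
H(Y,Z) = 1.3209 → H(Y|Z) = 0.6277
H(X,Y,Z) = 1.9274 → H(X,Y|Z) = 1.2342

I(X;Y|Z) = 0.6774 + 0.6277 - 1.2342 = 0.0709 nats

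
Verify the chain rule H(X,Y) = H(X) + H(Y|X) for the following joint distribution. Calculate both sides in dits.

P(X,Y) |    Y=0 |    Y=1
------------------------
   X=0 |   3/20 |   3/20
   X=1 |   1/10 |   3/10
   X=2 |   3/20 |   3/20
H(X,Y) = 0.7512, H(X) = 0.4729, H(Y|X) = 0.2783 (all in dits)

Chain rule: H(X,Y) = H(X) + H(Y|X)

Left side — joint entropy directly:
H(X,Y) = -Σ p(x,y) log p(x,y) = 0.7512 dits

Right side — compute H(Y|X) from the conditional distributions:
P(X) = (3/10, 2/5, 3/10), so H(X) = 0.4729 dits
H(Y|X) = Σ_x P(X=x) · H(Y|X=x):
  P(Y|X=0) = (1/2, 1/2), H(Y|X=0) = 0.3010, weight P(X=0) = 3/10
  P(Y|X=1) = (1/4, 3/4), H(Y|X=1) = 0.2442, weight P(X=1) = 2/5
  P(Y|X=2) = (1/2, 1/2), H(Y|X=2) = 0.3010, weight P(X=2) = 3/10
H(Y|X) = 0.2783 dits

H(X) + H(Y|X) = 0.4729 + 0.2783 = 0.7512 dits

Both sides equal 0.7512 dits. ✓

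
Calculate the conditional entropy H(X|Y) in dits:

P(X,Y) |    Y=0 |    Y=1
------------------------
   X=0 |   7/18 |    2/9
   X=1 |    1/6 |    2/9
0.2812 dits

Using the chain rule: H(X|Y) = H(X,Y) - H(Y)

First, compute H(X,Y) = 0.5795 dits

Marginal P(Y) = (5/9, 4/9)
H(Y) = 0.2983 dits

H(X|Y) = H(X,Y) - H(Y) = 0.5795 - 0.2983 = 0.2812 dits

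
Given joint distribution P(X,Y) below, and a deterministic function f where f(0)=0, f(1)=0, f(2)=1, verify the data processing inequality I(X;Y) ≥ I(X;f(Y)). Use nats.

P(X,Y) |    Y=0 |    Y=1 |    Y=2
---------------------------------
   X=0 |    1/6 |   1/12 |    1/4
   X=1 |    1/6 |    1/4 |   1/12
I(X;Y) = 0.0872, I(X;f(Y)) = 0.0647, inequality holds: 0.0872 ≥ 0.0647

Data Processing Inequality: For any Markov chain X → Y → Z, we have I(X;Y) ≥ I(X;Z).

Here Z = f(Y) is a deterministic function of Y, forming X → Y → Z.

Original I(X;Y) = 0.0872 nats

After applying f:
P(X,Z) where Z=f(Y):
- P(X,Z=0) = P(X,Y=0) + P(X,Y=1)
- P(X,Z=1) = P(X,Y=2)

I(X;Z) = I(X;f(Y)) = 0.0647 nats

Verification: 0.0872 ≥ 0.0647 ✓

Information cannot be created by processing; the function f can only lose information about X.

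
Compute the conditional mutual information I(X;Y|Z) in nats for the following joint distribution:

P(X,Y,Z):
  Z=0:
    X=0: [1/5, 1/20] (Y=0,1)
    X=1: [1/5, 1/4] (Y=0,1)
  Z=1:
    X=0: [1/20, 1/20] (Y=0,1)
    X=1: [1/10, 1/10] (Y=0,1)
0.0438 nats

Conditional mutual information: I(X;Y|Z) = H(X|Z) + H(Y|Z) - H(X,Y|Z)

H(Z) = 0.6109
H(X,Z) = 1.2580 → H(X|Z) = 0.6472
H(Y,Z) = 1.2968 → H(Y|Z) = 0.6860
H(X,Y,Z) = 1.9002 → H(X,Y|Z) = 1.2894

I(X;Y|Z) = 0.6472 + 0.6860 - 1.2894 = 0.0438 nats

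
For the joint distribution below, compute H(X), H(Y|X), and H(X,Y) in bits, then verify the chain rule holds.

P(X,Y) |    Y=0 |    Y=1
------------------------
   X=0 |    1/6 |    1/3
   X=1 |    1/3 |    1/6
H(X,Y) = 1.9183, H(X) = 1.0000, H(Y|X) = 0.9183 (all in bits)

Chain rule: H(X,Y) = H(X) + H(Y|X)

Left side — joint entropy directly:
H(X,Y) = -Σ p(x,y) log p(x,y) = 1.9183 bits

Right side — compute H(Y|X) from the conditional distributions:
P(X) = (1/2, 1/2), so H(X) = 1.0000 bits
H(Y|X) = Σ_x P(X=x) · H(Y|X=x):
  P(Y|X=0) = (1/3, 2/3), H(Y|X=0) = 0.9183, weight P(X=0) = 1/2
  P(Y|X=1) = (2/3, 1/3), H(Y|X=1) = 0.9183, weight P(X=1) = 1/2
H(Y|X) = 0.9183 bits

H(X) + H(Y|X) = 1.0000 + 0.9183 = 1.9183 bits

Both sides equal 1.9183 bits. ✓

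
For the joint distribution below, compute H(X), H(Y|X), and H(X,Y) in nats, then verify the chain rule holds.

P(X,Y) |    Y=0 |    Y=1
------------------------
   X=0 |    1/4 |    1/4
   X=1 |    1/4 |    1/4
H(X,Y) = 1.3863, H(X) = 0.6931, H(Y|X) = 0.6931 (all in nats)

Chain rule: H(X,Y) = H(X) + H(Y|X)

Left side — joint entropy directly:
H(X,Y) = -Σ p(x,y) log p(x,y) = 1.3863 nats

Right side — compute H(Y|X) from the conditional distributions:
P(X) = (1/2, 1/2), so H(X) = 0.6931 nats
H(Y|X) = Σ_x P(X=x) · H(Y|X=x):
  P(Y|X=0) = (1/2, 1/2), H(Y|X=0) = 0.6931, weight P(X=0) = 1/2
  P(Y|X=1) = (1/2, 1/2), H(Y|X=1) = 0.6931, weight P(X=1) = 1/2
H(Y|X) = 0.6931 nats

H(X) + H(Y|X) = 0.6931 + 0.6931 = 1.3863 nats

Both sides equal 1.3863 nats. ✓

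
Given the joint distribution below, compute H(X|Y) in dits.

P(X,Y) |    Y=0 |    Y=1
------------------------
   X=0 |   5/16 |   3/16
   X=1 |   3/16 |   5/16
0.2873 dits

Using the chain rule: H(X|Y) = H(X,Y) - H(Y)

First, compute H(X,Y) = 0.5883 dits

Marginal P(Y) = (1/2, 1/2)
H(Y) = 0.3010 dits

H(X|Y) = H(X,Y) - H(Y) = 0.5883 - 0.3010 = 0.2873 dits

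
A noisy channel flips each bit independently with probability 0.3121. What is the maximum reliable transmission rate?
0.1044 bits

For a binary symmetric channel (BSC) with error probability p:
Capacity C = 1 - H(p) bits per symbol

where H(p) = -p log₂(p) - (1-p) log₂(1-p) is the binary entropy function.

H(0.3121) = 0.8956 bits
C = 1 - 0.8956 = 0.1044 bits per symbol

This means we can reliably transmit up to 0.1044 bits of information per channel use.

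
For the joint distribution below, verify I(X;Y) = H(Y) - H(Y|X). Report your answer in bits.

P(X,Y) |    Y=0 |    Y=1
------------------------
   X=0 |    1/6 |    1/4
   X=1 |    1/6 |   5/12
I(X;Y) = 0.0102 bits

Mutual information has multiple equivalent forms:
- I(X;Y) = H(X) - H(X|Y)
- I(X;Y) = H(Y) - H(Y|X)
- I(X;Y) = H(X) + H(Y) - H(X,Y)

Computing all quantities:
H(X) = 0.9799, H(Y) = 0.9183, H(X,Y) = 1.8879
H(X|Y) = 0.9696, H(Y|X) = 0.9080

Verification:
H(X) - H(X|Y) = 0.9799 - 0.9696 = 0.0102
H(Y) - H(Y|X) = 0.9183 - 0.9080 = 0.0102
H(X) + H(Y) - H(X,Y) = 0.9799 + 0.9183 - 1.8879 = 0.0102

All forms give I(X;Y) = 0.0102 bits. ✓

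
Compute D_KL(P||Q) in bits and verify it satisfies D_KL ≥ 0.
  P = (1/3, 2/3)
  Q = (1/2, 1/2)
0.0817 bits

KL divergence satisfies the Gibbs inequality: D_KL(P||Q) ≥ 0 for all distributions P, Q.

D_KL(P||Q) = Σ p(x) log(p(x)/q(x))
Term by term:
  x=0: 1/3 × log_2[(1/3)/(1/2)] = -0.1950
  x=1: 2/3 × log_2[(2/3)/(1/2)] = 0.2767
D_KL(P||Q) = 0.0817 bits

D_KL(P||Q) = 0.0817 ≥ 0 ✓

This non-negativity is a fundamental property: relative entropy cannot be negative because it measures how different Q is from P.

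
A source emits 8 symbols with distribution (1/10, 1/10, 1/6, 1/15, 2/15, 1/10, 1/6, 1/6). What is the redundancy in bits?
0.0629 bits

Redundancy measures how far a source is from maximum entropy:
R = H_max - H(X)

Maximum entropy for 8 symbols: H_max = log_2(8) = 3.0000 bits
Actual entropy: H(X) = 2.9371 bits
Redundancy: R = 3.0000 - 2.9371 = 0.0629 bits

This redundancy represents potential for compression: the source could be compressed by 0.0629 bits per symbol.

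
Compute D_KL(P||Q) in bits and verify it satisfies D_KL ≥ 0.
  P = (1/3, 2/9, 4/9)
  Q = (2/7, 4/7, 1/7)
0.4991 bits

KL divergence satisfies the Gibbs inequality: D_KL(P||Q) ≥ 0 for all distributions P, Q.

D_KL(P||Q) = Σ p(x) log(p(x)/q(x))
Term by term:
  x=0: 1/3 × log_2[(1/3)/(2/7)] = 0.0741
  x=1: 2/9 × log_2[(2/9)/(4/7)] = -0.3028
  x=2: 4/9 × log_2[(4/9)/(1/7)] = 0.7277
D_KL(P||Q) = 0.4991 bits

D_KL(P||Q) = 0.4991 ≥ 0 ✓

This non-negativity is a fundamental property: relative entropy cannot be negative because it measures how different Q is from P.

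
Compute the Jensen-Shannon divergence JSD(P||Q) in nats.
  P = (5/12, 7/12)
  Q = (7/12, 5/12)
0.0140 nats

Jensen-Shannon divergence is:
JSD(P||Q) = 0.5 × D_KL(P||M) + 0.5 × D_KL(Q||M)
where M = 0.5 × (P + Q) is the mixture distribution.

M = 0.5 × (5/12, 7/12) + 0.5 × (7/12, 5/12) = (1/2, 1/2)

D_KL(P||M) = 0.0140 nats
D_KL(Q||M) = 0.0140 nats

JSD(P||Q) = 0.5 × 0.0140 + 0.5 × 0.0140 = 0.0140 nats

Unlike KL divergence, JSD is symmetric and bounded: 0 ≤ JSD ≤ log(2).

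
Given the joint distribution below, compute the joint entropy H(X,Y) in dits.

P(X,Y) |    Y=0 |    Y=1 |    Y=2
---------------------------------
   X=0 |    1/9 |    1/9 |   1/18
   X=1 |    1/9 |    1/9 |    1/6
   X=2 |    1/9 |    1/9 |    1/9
0.9416 dits

Joint entropy is H(X,Y) = -Σ_{x,y} p(x,y) log p(x,y).

Summing over all non-zero entries:
H(X,Y) = -[1/9·log_10(1/9) + 1/9·log_10(1/9) + 1/18·log_10(1/18) + 1/9·log_10(1/9) + 1/9·log_10(1/9) + 1/6·log_10(1/6) + 1/9·log_10(1/9) + 1/9·log_10(1/9) + 1/9·log_10(1/9)]
H(X,Y) = 0.9416 dits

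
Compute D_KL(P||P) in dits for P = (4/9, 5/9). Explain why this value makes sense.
0.0000 dits

KL divergence satisfies the Gibbs inequality: D_KL(P||Q) ≥ 0 for all distributions P, Q.

D_KL(P||Q) = Σ p(x) log(p(x)/q(x))
Each term is p(x) × log_10(p(x)/p(x)) = p(x) × log_10(1) = 0, so the sum is 0.
D_KL(P||Q) = 0.0000 dits

When P = Q, the KL divergence is exactly 0, as there is no 'divergence' between identical distributions.

This non-negativity is a fundamental property: relative entropy cannot be negative because it measures how different Q is from P.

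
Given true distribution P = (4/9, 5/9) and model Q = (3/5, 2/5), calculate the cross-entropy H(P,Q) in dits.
0.3197 dits

Cross-entropy: H(P,Q) = -Σ p(x) log q(x)

Alternatively: H(P,Q) = H(P) + D_KL(P||Q)
H(P) = 0.2983 dits
D_KL(P||Q) = 0.0213 dits

H(P,Q) = 0.2983 + 0.0213 = 0.3197 dits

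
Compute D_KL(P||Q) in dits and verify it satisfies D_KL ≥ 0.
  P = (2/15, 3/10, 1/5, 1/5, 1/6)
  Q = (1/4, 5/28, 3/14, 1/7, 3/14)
0.0362 dits

KL divergence satisfies the Gibbs inequality: D_KL(P||Q) ≥ 0 for all distributions P, Q.

D_KL(P||Q) = Σ p(x) log(p(x)/q(x))
Term by term:
  x=0: 2/15 × log_10[(2/15)/(1/4)] = -0.0364
  x=1: 3/10 × log_10[(3/10)/(5/28)] = 0.0676
  x=2: 1/5 × log_10[(1/5)/(3/14)] = -0.0060
  x=3: 1/5 × log_10[(1/5)/(1/7)] = 0.0292
  x=4: 1/6 × log_10[(1/6)/(3/14)] = -0.0182
D_KL(P||Q) = 0.0362 dits

D_KL(P||Q) = 0.0362 ≥ 0 ✓

This non-negativity is a fundamental property: relative entropy cannot be negative because it measures how different Q is from P.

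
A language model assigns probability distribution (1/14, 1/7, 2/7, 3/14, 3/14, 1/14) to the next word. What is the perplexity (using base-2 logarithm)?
5.3288

Perplexity is 2^H (or exp(H) for natural log).

First, H = -Σ p log p = 2.4138 bits
Perplexity = 2^2.4138 = 5.3288

Interpretation: The model's uncertainty is equivalent to choosing uniformly among 5.3 options.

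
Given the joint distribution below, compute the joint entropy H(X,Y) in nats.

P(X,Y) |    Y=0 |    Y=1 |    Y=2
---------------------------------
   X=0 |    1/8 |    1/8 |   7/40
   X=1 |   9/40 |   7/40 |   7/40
1.7705 nats

Joint entropy is H(X,Y) = -Σ_{x,y} p(x,y) log p(x,y).

Summing over all non-zero entries:
H(X,Y) = -[1/8·log_e(1/8) + 1/8·log_e(1/8) + 7/40·log_e(7/40) + 9/40·log_e(9/40) + 7/40·log_e(7/40) + 7/40·log_e(7/40)]
H(X,Y) = 1.7705 nats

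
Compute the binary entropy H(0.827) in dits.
0.2000 dits

The binary entropy function is:
H(p) = -p log(p) - (1-p) log(1-p)

H(0.827) = -0.827 × log_10(0.827) - 0.173 × log_10(0.173)
H(0.827) = 0.2000 dits

Note: Binary entropy is maximized at p=0.5 (H=1 bit) and minimized at p=0 or p=1 (H=0).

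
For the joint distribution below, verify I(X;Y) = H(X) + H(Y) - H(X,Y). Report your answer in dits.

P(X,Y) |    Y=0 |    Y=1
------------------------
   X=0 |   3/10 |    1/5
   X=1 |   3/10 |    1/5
I(X;Y) = 0.0000 dits

Mutual information has multiple equivalent forms:
- I(X;Y) = H(X) - H(X|Y)
- I(X;Y) = H(Y) - H(Y|X)
- I(X;Y) = H(X) + H(Y) - H(X,Y)

Computing all quantities:
H(X) = 0.3010, H(Y) = 0.2923, H(X,Y) = 0.5933
H(X|Y) = 0.3010, H(Y|X) = 0.2923

Verification:
H(X) - H(X|Y) = 0.3010 - 0.3010 = 0.0000
H(Y) - H(Y|X) = 0.2923 - 0.2923 = 0.0000
H(X) + H(Y) - H(X,Y) = 0.3010 + 0.2923 - 0.5933 = 0.0000

All forms give I(X;Y) = 0.0000 dits. ✓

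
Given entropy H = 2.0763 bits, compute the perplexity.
4.2172

Perplexity is 2^H (or exp(H) for natural log).

H = 2.0763 bits
Perplexity = 2^2.0763 = 4.2172

Interpretation: The model's uncertainty is equivalent to choosing uniformly among 4.2 options.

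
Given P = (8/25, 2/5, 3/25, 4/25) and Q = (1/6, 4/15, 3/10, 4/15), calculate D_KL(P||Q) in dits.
0.0778 dits

KL divergence: D_KL(P||Q) = Σ p(x) log(p(x)/q(x))

Computing term by term:
  x=0: 8/25 × log_10[(8/25)/(1/6)] = 8/25 × 0.2833 = 0.0907
  x=1: 2/5 × log_10[(2/5)/(4/15)] = 2/5 × 0.1761 = 0.0704
  x=2: 3/25 × log_10[(3/25)/(3/10)] = 3/25 × -0.3979 = -0.0478
  x=3: 4/25 × log_10[(4/25)/(4/15)] = 4/25 × -0.2218 = -0.0355

D_KL(P||Q) = 0.0778 dits

Note: KL divergence is always non-negative and equals 0 iff P = Q.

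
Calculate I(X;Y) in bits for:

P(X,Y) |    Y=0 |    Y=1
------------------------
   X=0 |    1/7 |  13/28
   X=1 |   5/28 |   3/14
0.0375 bits

Mutual information: I(X;Y) = H(X) + H(Y) - H(X,Y)

Marginals:
P(X) = (17/28, 11/28), H(X) = 0.9666 bits
P(Y) = (9/28, 19/28), H(Y) = 0.9059 bits

Joint entropy: H(X,Y) = 1.8350 bits

I(X;Y) = 0.9666 + 0.9059 - 1.8350 = 0.0375 bits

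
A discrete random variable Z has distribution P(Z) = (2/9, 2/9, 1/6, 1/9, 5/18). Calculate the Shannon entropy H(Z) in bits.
2.2608 bits

Shannon entropy is H(X) = -Σ p(x) log p(x).

For P = (2/9, 2/9, 1/6, 1/9, 5/18):
H = -2/9 × log_2(2/9) -2/9 × log_2(2/9) -1/6 × log_2(1/6) -1/9 × log_2(1/9) -5/18 × log_2(5/18)
H = 2.2608 bits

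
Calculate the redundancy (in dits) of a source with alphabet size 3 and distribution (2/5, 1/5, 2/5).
0.0190 dits

Redundancy measures how far a source is from maximum entropy:
R = H_max - H(X)

Maximum entropy for 3 symbols: H_max = log_10(3) = 0.4771 dits
Actual entropy: H(X) = 0.4581 dits
Redundancy: R = 0.4771 - 0.4581 = 0.0190 dits

This redundancy represents potential for compression: the source could be compressed by 0.0190 dits per symbol.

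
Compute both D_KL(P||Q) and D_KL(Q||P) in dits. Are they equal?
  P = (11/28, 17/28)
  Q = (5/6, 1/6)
D_KL(P||Q) = 0.2126, D_KL(Q||P) = 0.1786

KL divergence is not symmetric: D_KL(P||Q) ≠ D_KL(Q||P) in general.

D_KL(P||Q) = 0.2126 dits
D_KL(Q||P) = 0.1786 dits

No, they are not equal!

This asymmetry is why KL divergence is not a true distance metric.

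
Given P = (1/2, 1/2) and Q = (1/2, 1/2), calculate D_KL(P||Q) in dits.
0.0000 dits

KL divergence: D_KL(P||Q) = Σ p(x) log(p(x)/q(x))

Computing term by term:
  x=0: 1/2 × log_10[(1/2)/(1/2)] = 1/2 × 0.0000 = 0.0000
  x=1: 1/2 × log_10[(1/2)/(1/2)] = 1/2 × 0.0000 = 0.0000

D_KL(P||Q) = 0.0000 dits

Note: KL divergence is always non-negative and equals 0 iff P = Q.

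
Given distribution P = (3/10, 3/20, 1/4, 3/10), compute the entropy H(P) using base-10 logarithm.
0.5878 dits

Shannon entropy is H(X) = -Σ p(x) log p(x).

For P = (3/10, 3/20, 1/4, 3/10):
H = -3/10 × log_10(3/10) -3/20 × log_10(3/20) -1/4 × log_10(1/4) -3/10 × log_10(3/10)
H = 0.5878 dits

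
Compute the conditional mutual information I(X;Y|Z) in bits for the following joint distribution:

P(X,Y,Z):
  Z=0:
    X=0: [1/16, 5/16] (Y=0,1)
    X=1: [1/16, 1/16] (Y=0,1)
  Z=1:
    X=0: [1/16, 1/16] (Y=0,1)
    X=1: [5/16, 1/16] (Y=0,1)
0.0738 bits

Conditional mutual information: I(X;Y|Z) = H(X|Z) + H(Y|Z) - H(X,Y|Z)

H(Z) = 1.0000
H(X,Z) = 1.8113 → H(X|Z) = 0.8113
H(Y,Z) = 1.8113 → H(Y|Z) = 0.8113
H(X,Y,Z) = 2.5488 → H(X,Y|Z) = 1.5488

I(X;Y|Z) = 0.8113 + 0.8113 - 1.5488 = 0.0738 bits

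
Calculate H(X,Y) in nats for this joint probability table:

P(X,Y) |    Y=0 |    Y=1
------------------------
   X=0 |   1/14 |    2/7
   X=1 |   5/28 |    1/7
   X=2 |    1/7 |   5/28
1.7177 nats

Joint entropy is H(X,Y) = -Σ_{x,y} p(x,y) log p(x,y).

Summing over all non-zero entries:
H(X,Y) = -[1/14·log_e(1/14) + 2/7·log_e(2/7) + 5/28·log_e(5/28) + 1/7·log_e(1/7) + 1/7·log_e(1/7) + 5/28·log_e(5/28)]
H(X,Y) = 1.7177 nats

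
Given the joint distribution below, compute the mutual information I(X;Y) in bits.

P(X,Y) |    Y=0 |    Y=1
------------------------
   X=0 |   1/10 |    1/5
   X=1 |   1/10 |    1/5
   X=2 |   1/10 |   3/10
0.0058 bits

Mutual information: I(X;Y) = H(X) + H(Y) - H(X,Y)

Marginals:
P(X) = (3/10, 3/10, 2/5), H(X) = 1.5710 bits
P(Y) = (3/10, 7/10), H(Y) = 0.8813 bits

Joint entropy: H(X,Y) = 2.4464 bits

I(X;Y) = 1.5710 + 0.8813 - 2.4464 = 0.0058 bits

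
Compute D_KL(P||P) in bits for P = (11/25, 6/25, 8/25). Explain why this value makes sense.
0.0000 bits

KL divergence satisfies the Gibbs inequality: D_KL(P||Q) ≥ 0 for all distributions P, Q.

D_KL(P||Q) = Σ p(x) log(p(x)/q(x))
Each term is p(x) × log_2(p(x)/p(x)) = p(x) × log_2(1) = 0, so the sum is 0.
D_KL(P||Q) = 0.0000 bits

When P = Q, the KL divergence is exactly 0, as there is no 'divergence' between identical distributions.

This non-negativity is a fundamental property: relative entropy cannot be negative because it measures how different Q is from P.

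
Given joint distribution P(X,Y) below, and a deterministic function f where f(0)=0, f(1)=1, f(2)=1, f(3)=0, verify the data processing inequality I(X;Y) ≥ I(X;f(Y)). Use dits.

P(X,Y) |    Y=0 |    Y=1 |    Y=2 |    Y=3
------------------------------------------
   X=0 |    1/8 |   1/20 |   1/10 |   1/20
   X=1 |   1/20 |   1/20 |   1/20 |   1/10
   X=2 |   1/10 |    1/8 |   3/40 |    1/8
I(X;Y) = 0.0187, I(X;f(Y)) = 0.0007, inequality holds: 0.0187 ≥ 0.0007

Data Processing Inequality: For any Markov chain X → Y → Z, we have I(X;Y) ≥ I(X;Z).

Here Z = f(Y) is a deterministic function of Y, forming X → Y → Z.

Original I(X;Y) = 0.0187 dits

After applying f:
P(X,Z) where Z=f(Y):
- P(X,Z=0) = P(X,Y=0) + P(X,Y=3)
- P(X,Z=1) = P(X,Y=1) + P(X,Y=2)

I(X;Z) = I(X;f(Y)) = 0.0007 dits

Verification: 0.0187 ≥ 0.0007 ✓

Information cannot be created by processing; the function f can only lose information about X.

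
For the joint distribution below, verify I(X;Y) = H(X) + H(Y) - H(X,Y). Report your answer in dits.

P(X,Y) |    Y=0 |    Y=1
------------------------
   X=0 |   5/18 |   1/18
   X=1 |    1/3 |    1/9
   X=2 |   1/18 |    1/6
I(X;Y) = 0.0484 dits

Mutual information has multiple equivalent forms:
- I(X;Y) = H(X) - H(X|Y)
- I(X;Y) = H(Y) - H(Y|X)
- I(X;Y) = H(X) + H(Y) - H(X,Y)

Computing all quantities:
H(X) = 0.4607, H(Y) = 0.2764, H(X,Y) = 0.6888
H(X|Y) = 0.4123, H(Y|X) = 0.2280

Verification:
H(X) - H(X|Y) = 0.4607 - 0.4123 = 0.0484
H(Y) - H(Y|X) = 0.2764 - 0.2280 = 0.0484
H(X) + H(Y) - H(X,Y) = 0.4607 + 0.2764 - 0.6888 = 0.0484

All forms give I(X;Y) = 0.0484 dits. ✓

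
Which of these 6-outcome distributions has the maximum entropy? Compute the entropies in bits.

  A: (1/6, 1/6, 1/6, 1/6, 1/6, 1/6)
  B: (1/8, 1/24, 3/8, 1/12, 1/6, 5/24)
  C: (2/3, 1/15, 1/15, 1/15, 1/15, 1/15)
A

For a discrete distribution over n outcomes, entropy is maximized by the uniform distribution.

Computing entropies:
H(A) = 2.5850 bits
H(B) = 2.2977 bits
H(C) = 1.6923 bits

The uniform distribution (where all probabilities equal 1/6) achieves the maximum entropy of log_2(6) = 2.5850 bits.

Distribution A has the highest entropy.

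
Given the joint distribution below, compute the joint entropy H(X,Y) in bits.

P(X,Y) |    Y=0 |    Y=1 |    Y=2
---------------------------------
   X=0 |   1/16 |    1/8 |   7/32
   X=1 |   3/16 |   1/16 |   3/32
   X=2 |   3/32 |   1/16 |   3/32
3.0179 bits

Joint entropy is H(X,Y) = -Σ_{x,y} p(x,y) log p(x,y).

Summing over all non-zero entries:
H(X,Y) = -[1/16·log_2(1/16) + 1/8·log_2(1/8) + 7/32·log_2(7/32) + 3/16·log_2(3/16) + 1/16·log_2(1/16) + 3/32·log_2(3/32) + 3/32·log_2(3/32) + 1/16·log_2(1/16) + 3/32·log_2(3/32)]
H(X,Y) = 3.0179 bits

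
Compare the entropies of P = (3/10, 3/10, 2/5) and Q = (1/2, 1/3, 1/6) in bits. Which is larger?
P

Computing entropies in bits:
H(P) = 1.5710
H(Q) = 1.4591

Distribution P has higher entropy.

Intuition: The distribution closer to uniform (more spread out) has higher entropy.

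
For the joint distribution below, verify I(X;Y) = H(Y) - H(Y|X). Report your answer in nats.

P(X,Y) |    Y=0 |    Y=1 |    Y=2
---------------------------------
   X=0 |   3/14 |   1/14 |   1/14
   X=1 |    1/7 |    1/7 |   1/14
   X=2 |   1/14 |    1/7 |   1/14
I(X;Y) = 0.0477 nats

Mutual information has multiple equivalent forms:
- I(X;Y) = H(X) - H(X|Y)
- I(X;Y) = H(Y) - H(Y|X)
- I(X;Y) = H(X) + H(Y) - H(X,Y)

Computing all quantities:
H(X) = 1.0934, H(Y) = 1.0609, H(X,Y) = 2.1066
H(X|Y) = 1.0456, H(Y|X) = 1.0132

Verification:
H(X) - H(X|Y) = 1.0934 - 1.0456 = 0.0477
H(Y) - H(Y|X) = 1.0609 - 1.0132 = 0.0477
H(X) + H(Y) - H(X,Y) = 1.0934 + 1.0609 - 2.1066 = 0.0477

All forms give I(X;Y) = 0.0477 nats. ✓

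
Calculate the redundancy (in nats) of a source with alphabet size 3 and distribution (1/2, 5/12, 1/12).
0.1802 nats

Redundancy measures how far a source is from maximum entropy:
R = H_max - H(X)

Maximum entropy for 3 symbols: H_max = log_e(3) = 1.0986 nats
Actual entropy: H(X) = 0.9184 nats
Redundancy: R = 1.0986 - 0.9184 = 0.1802 nats

This redundancy represents potential for compression: the source could be compressed by 0.1802 nats per symbol.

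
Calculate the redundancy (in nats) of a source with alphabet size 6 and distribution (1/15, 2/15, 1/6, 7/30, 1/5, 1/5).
0.0606 nats

Redundancy measures how far a source is from maximum entropy:
R = H_max - H(X)

Maximum entropy for 6 symbols: H_max = log_e(6) = 1.7918 nats
Actual entropy: H(X) = 1.7312 nats
Redundancy: R = 1.7918 - 1.7312 = 0.0606 nats

This redundancy represents potential for compression: the source could be compressed by 0.0606 nats per symbol.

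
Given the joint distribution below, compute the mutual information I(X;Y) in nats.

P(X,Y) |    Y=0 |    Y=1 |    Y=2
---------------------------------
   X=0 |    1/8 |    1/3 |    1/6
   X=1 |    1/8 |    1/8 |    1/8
0.0205 nats

Mutual information: I(X;Y) = H(X) + H(Y) - H(X,Y)

Marginals:
P(X) = (5/8, 3/8), H(X) = 0.6616 nats
P(Y) = (1/4, 11/24, 7/24), H(Y) = 1.0635 nats

Joint entropy: H(X,Y) = 1.7046 nats

I(X;Y) = 0.6616 + 1.0635 - 1.7046 = 0.0205 nats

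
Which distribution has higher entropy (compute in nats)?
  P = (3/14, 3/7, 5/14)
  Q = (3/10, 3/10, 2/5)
Q

Computing entropies in nats:
H(P) = 1.0609
H(Q) = 1.0889

Distribution Q has higher entropy.

Intuition: The distribution closer to uniform (more spread out) has higher entropy.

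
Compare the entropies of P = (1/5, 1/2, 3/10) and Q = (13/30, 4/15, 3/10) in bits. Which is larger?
Q

Computing entropies in bits:
H(P) = 1.4855
H(Q) = 1.5524

Distribution Q has higher entropy.

Intuition: The distribution closer to uniform (more spread out) has higher entropy.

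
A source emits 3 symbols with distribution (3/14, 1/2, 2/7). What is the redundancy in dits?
0.0278 dits

Redundancy measures how far a source is from maximum entropy:
R = H_max - H(X)

Maximum entropy for 3 symbols: H_max = log_10(3) = 0.4771 dits
Actual entropy: H(X) = 0.4493 dits
Redundancy: R = 0.4771 - 0.4493 = 0.0278 dits

This redundancy represents potential for compression: the source could be compressed by 0.0278 dits per symbol.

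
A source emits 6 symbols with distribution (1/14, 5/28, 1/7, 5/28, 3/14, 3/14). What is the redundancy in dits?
0.0216 dits

Redundancy measures how far a source is from maximum entropy:
R = H_max - H(X)

Maximum entropy for 6 symbols: H_max = log_10(6) = 0.7782 dits
Actual entropy: H(X) = 0.7565 dits
Redundancy: R = 0.7782 - 0.7565 = 0.0216 dits

This redundancy represents potential for compression: the source could be compressed by 0.0216 dits per symbol.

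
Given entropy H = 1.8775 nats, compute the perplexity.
6.5371

Perplexity is e^H (or exp(H) for natural log).

H = 1.8775 nats
Perplexity = e^1.8775 = 6.5371

Interpretation: The model's uncertainty is equivalent to choosing uniformly among 6.5 options.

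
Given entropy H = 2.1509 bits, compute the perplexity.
4.4410

Perplexity is 2^H (or exp(H) for natural log).

H = 2.1509 bits
Perplexity = 2^2.1509 = 4.4410

Interpretation: The model's uncertainty is equivalent to choosing uniformly among 4.4 options.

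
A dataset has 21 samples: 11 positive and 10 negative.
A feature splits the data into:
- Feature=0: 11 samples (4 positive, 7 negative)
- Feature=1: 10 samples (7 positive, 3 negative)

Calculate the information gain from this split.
0.0834 bits

Information Gain = H(Y) - H(Y|Feature)

Before split:
P(positive) = 11/21 = 0.5238
H(Y) = 0.9984 bits

After split:
Feature=0: H = 0.9457 bits (weight = 11/21)
Feature=1: H = 0.8813 bits (weight = 10/21)
H(Y|Feature) = (11/21)×0.9457 + (10/21)×0.8813 = 0.9150 bits

Information Gain = 0.9984 - 0.9150 = 0.0834 bits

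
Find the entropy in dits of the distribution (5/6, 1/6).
0.1957 dits

Shannon entropy is H(X) = -Σ p(x) log p(x).

For P = (5/6, 1/6):
H = -5/6 × log_10(5/6) -1/6 × log_10(1/6)
H = 0.1957 dits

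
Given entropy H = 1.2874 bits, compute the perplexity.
2.4409

Perplexity is 2^H (or exp(H) for natural log).

H = 1.2874 bits
Perplexity = 2^1.2874 = 2.4409

Interpretation: The model's uncertainty is equivalent to choosing uniformly among 2.4 options.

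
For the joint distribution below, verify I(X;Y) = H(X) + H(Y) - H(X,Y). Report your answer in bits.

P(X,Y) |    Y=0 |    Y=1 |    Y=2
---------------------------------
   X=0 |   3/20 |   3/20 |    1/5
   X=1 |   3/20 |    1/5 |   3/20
I(X;Y) = 0.0103 bits

Mutual information has multiple equivalent forms:
- I(X;Y) = H(X) - H(X|Y)
- I(X;Y) = H(Y) - H(Y|X)
- I(X;Y) = H(X) + H(Y) - H(X,Y)

Computing all quantities:
H(X) = 1.0000, H(Y) = 1.5813, H(X,Y) = 2.5710
H(X|Y) = 0.9897, H(Y|X) = 1.5710

Verification:
H(X) - H(X|Y) = 1.0000 - 0.9897 = 0.0103
H(Y) - H(Y|X) = 1.5813 - 1.5710 = 0.0103
H(X) + H(Y) - H(X,Y) = 1.0000 + 1.5813 - 2.5710 = 0.0103

All forms give I(X;Y) = 0.0103 bits. ✓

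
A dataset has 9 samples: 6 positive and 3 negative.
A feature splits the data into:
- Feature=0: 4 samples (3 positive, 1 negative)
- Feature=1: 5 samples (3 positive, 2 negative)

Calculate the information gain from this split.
0.0183 bits

Information Gain = H(Y) - H(Y|Feature)

Before split:
P(positive) = 6/9 = 0.6667
H(Y) = 0.9183 bits

After split:
Feature=0: H = 0.8113 bits (weight = 4/9)
Feature=1: H = 0.9710 bits (weight = 5/9)
H(Y|Feature) = (4/9)×0.8113 + (5/9)×0.9710 = 0.9000 bits

Information Gain = 0.9183 - 0.9000 = 0.0183 bits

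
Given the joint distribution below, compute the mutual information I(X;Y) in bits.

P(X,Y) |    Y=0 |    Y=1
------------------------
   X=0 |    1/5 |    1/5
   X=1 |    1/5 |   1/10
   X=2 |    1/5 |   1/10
0.0200 bits

Mutual information: I(X;Y) = H(X) + H(Y) - H(X,Y)

Marginals:
P(X) = (2/5, 3/10, 3/10), H(X) = 1.5710 bits
P(Y) = (3/5, 2/5), H(Y) = 0.9710 bits

Joint entropy: H(X,Y) = 2.5219 bits

I(X;Y) = 1.5710 + 0.9710 - 2.5219 = 0.0200 bits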